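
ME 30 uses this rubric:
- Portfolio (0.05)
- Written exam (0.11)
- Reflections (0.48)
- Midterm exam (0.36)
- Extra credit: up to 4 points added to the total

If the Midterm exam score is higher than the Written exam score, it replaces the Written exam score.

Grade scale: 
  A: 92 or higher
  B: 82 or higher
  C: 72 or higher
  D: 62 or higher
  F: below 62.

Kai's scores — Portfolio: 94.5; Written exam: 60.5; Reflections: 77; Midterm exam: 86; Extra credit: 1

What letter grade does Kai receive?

Midterm exam (86) > Written exam (60.5), so Written exam counts as 86.
Weighted total:
  Portfolio 94.5 × 0.05 = 4.725
  Written exam 86 × 0.11 = 9.46
  Reflections 77 × 0.48 = 36.96
  Midterm exam 86 × 0.36 = 30.96
Sum = 82.105
Extra credit: 82.105 + 1 = 83.105
83.105 is ≥ 82 and < 92 → B

B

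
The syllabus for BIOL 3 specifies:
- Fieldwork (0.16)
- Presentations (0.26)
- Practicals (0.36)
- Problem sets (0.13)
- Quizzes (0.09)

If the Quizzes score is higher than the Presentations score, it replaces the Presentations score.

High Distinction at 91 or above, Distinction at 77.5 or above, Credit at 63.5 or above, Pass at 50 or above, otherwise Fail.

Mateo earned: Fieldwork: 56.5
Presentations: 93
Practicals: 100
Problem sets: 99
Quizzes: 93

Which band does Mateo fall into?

Distinction

Quizzes (93) ≤ Presentations (93), so Presentations stays at 93.
Weighted total:
  Fieldwork 56.5 × 0.16 = 9.04
  Presentations 93 × 0.26 = 24.18
  Practicals 100 × 0.36 = 36
  Problem sets 99 × 0.13 = 12.87
  Quizzes 93 × 0.09 = 8.37
Sum = 90.46
90.46 is ≥ 77.5 and < 91 → Distinction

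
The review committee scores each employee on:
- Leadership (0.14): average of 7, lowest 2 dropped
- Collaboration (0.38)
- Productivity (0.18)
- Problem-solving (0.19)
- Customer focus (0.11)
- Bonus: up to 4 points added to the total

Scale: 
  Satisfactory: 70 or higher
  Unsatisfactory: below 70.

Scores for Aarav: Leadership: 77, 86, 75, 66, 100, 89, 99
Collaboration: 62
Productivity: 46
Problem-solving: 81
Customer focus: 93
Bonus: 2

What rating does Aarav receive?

Leadership: drop 66, 75 → average of remaining 5 = 451/5 = 90.2
Weighted total:
  Leadership 90.2 × 0.14 = 12.628
  Collaboration 62 × 0.38 = 23.56
  Productivity 46 × 0.18 = 8.28
  Problem-solving 81 × 0.19 = 15.39
  Customer focus 93 × 0.11 = 10.23
Sum = 70.088
Bonus: 70.088 + 2 = 72.088
72.088 ≥ 70 → Satisfactory

Satisfactory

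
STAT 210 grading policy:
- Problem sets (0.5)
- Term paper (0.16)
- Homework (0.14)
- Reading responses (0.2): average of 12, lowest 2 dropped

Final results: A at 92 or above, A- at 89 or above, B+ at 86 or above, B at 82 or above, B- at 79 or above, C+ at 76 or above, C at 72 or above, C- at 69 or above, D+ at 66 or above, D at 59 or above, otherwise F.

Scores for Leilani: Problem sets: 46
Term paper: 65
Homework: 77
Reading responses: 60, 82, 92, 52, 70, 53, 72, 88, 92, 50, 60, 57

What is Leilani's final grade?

Reading responses: drop 50, 52 → average of remaining 10 = 726/10 = 72.6
Weighted total:
  Problem sets 46 × 0.5 = 23
  Term paper 65 × 0.16 = 10.4
  Homework 77 × 0.14 = 10.78
  Reading responses 72.6 × 0.2 = 14.52
Sum = 58.7
58.7 < 59 → F

F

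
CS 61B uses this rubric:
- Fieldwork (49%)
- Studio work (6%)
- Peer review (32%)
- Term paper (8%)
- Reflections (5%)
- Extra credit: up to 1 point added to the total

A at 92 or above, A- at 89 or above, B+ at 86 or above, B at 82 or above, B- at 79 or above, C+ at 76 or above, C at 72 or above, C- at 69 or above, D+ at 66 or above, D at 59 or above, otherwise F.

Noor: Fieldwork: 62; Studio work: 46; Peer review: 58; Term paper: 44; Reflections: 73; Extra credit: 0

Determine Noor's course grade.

F

Weighted total:
  Fieldwork 62 × 0.49 = 30.38
  Studio work 46 × 0.06 = 2.76
  Peer review 58 × 0.32 = 18.56
  Term paper 44 × 0.08 = 3.52
  Reflections 73 × 0.05 = 3.65
Sum = 58.87
Extra credit: 58.87 + 0 = 58.87
58.87 < 59 → F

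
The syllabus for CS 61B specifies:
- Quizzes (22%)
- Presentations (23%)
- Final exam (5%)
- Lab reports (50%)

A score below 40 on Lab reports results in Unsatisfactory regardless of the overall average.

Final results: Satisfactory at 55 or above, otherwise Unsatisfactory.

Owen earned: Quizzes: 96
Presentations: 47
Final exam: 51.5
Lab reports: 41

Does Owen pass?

Lab reports score 41 ≥ 40: minimum met.
Weighted total:
  Quizzes 96 × 0.22 = 21.12
  Presentations 47 × 0.23 = 10.81
  Final exam 51.5 × 0.05 = 2.575
  Lab reports 41 × 0.5 = 20.5
Sum = 55.005
55.005 ≥ 55 → Satisfactory

Satisfactory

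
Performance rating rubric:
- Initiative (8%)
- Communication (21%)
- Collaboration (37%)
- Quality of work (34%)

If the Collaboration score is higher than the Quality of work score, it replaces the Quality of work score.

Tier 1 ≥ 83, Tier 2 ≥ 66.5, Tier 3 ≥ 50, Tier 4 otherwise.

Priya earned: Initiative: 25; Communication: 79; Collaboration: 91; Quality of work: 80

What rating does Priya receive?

Tier 1

Collaboration (91) > Quality of work (80), so Quality of work counts as 91.
Weighted total:
  Initiative 25 × 0.08 = 2
  Communication 79 × 0.21 = 16.59
  Collaboration 91 × 0.37 = 33.67
  Quality of work 91 × 0.34 = 30.94
Sum = 83.2
83.2 ≥ 83 → Tier 1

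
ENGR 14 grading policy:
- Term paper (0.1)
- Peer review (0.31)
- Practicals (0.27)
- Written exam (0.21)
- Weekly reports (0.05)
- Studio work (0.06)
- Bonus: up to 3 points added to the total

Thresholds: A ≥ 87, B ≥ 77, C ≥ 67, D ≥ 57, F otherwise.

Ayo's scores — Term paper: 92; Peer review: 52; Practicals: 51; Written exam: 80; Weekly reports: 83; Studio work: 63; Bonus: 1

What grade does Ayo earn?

Weighted total:
  Term paper 92 × 0.1 = 9.2
  Peer review 52 × 0.31 = 16.12
  Practicals 51 × 0.27 = 13.77
  Written exam 80 × 0.21 = 16.8
  Weekly reports 83 × 0.05 = 4.15
  Studio work 63 × 0.06 = 3.78
Sum = 63.82
Bonus: 63.82 + 1 = 64.82
64.82 is ≥ 57 and < 67 → D

D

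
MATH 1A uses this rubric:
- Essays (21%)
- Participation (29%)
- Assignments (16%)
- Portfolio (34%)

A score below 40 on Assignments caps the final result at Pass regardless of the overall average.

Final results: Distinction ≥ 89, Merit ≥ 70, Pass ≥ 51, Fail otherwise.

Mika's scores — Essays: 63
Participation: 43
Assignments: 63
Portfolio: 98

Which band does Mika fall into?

Pass

Assignments score 63 ≥ 40: minimum met.
Weighted total:
  Essays 63 × 0.21 = 13.23
  Participation 43 × 0.29 = 12.47
  Assignments 63 × 0.16 = 10.08
  Portfolio 98 × 0.34 = 33.32
Sum = 69.1
69.1 is ≥ 51 and < 70 → Pass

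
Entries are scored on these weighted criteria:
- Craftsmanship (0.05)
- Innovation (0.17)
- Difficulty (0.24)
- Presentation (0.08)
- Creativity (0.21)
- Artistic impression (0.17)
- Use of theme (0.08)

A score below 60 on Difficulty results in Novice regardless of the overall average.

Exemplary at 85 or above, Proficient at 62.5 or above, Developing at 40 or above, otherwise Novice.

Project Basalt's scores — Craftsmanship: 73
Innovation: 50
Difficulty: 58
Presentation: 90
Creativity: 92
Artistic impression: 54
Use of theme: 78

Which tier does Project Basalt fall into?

Difficulty score 58 < 60: minimum not met.
Weighted total:
  Craftsmanship 73 × 0.05 = 3.65
  Innovation 50 × 0.17 = 8.5
  Difficulty 58 × 0.24 = 13.92
  Presentation 90 × 0.08 = 7.2
  Creativity 92 × 0.21 = 19.32
  Artistic impression 54 × 0.17 = 9.18
  Use of theme 78 × 0.08 = 6.24
Sum = 68.01
Because the Difficulty minimum was not met, the result is Novice.

Novice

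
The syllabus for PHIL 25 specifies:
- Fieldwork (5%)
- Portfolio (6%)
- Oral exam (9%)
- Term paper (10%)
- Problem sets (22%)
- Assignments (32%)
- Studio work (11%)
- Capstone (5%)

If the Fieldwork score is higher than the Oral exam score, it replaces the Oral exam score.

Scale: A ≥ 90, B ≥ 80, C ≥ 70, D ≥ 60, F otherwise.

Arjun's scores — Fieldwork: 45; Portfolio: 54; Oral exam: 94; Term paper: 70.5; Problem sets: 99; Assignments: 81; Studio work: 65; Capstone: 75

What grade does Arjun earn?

C

Fieldwork (45) ≤ Oral exam (94), so Oral exam stays at 94.
Weighted total:
  Fieldwork 45 × 0.05 = 2.25
  Portfolio 54 × 0.06 = 3.24
  Oral exam 94 × 0.09 = 8.46
  Term paper 70.5 × 0.1 = 7.05
  Problem sets 99 × 0.22 = 21.78
  Assignments 81 × 0.32 = 25.92
  Studio work 65 × 0.11 = 7.15
  Capstone 75 × 0.05 = 3.75
Sum = 79.6
79.6 is ≥ 70 and < 80 → C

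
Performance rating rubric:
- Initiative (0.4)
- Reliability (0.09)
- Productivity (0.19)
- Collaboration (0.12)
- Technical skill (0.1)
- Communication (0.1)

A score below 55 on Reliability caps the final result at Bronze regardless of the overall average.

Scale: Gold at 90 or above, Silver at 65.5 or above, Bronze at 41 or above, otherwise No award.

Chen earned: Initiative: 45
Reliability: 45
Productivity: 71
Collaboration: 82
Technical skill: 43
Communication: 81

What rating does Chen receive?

Bronze

Reliability score 45 < 55: minimum not met.
Weighted total:
  Initiative 45 × 0.4 = 18
  Reliability 45 × 0.09 = 4.05
  Productivity 71 × 0.19 = 13.49
  Collaboration 82 × 0.12 = 9.84
  Technical skill 43 × 0.1 = 4.3
  Communication 81 × 0.1 = 8.1
Sum = 57.78
57.78 would be Bronze; cap at Bronze applies → Bronze.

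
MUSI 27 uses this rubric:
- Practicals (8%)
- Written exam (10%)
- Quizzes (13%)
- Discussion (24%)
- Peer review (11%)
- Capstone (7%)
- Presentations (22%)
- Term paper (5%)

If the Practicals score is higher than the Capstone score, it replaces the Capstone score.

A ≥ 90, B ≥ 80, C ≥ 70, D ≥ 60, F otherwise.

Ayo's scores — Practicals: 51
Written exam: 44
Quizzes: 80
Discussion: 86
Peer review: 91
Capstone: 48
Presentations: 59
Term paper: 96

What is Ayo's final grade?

Practicals (51) > Capstone (48), so Capstone counts as 51.
Weighted total:
  Practicals 51 × 0.08 = 4.08
  Written exam 44 × 0.1 = 4.4
  Quizzes 80 × 0.13 = 10.4
  Discussion 86 × 0.24 = 20.64
  Peer review 91 × 0.11 = 10.01
  Capstone 51 × 0.07 = 3.57
  Presentations 59 × 0.22 = 12.98
  Term paper 96 × 0.05 = 4.8
Sum = 70.88
70.88 is ≥ 70 and < 80 → C

C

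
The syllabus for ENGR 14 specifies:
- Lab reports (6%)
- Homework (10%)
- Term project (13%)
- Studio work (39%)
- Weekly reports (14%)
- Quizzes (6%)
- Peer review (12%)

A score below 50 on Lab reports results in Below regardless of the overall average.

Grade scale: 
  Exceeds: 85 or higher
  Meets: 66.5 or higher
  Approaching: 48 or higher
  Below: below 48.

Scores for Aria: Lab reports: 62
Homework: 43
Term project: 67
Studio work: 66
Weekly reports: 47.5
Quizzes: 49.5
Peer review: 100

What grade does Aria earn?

Approaching

Lab reports score 62 ≥ 50: minimum met.
Weighted total:
  Lab reports 62 × 0.06 = 3.72
  Homework 43 × 0.1 = 4.3
  Term project 67 × 0.13 = 8.71
  Studio work 66 × 0.39 = 25.74
  Weekly reports 47.5 × 0.14 = 6.65
  Quizzes 49.5 × 0.06 = 2.97
  Peer review 100 × 0.12 = 12
Sum = 64.09
64.09 is ≥ 48 and < 66.5 → Approaching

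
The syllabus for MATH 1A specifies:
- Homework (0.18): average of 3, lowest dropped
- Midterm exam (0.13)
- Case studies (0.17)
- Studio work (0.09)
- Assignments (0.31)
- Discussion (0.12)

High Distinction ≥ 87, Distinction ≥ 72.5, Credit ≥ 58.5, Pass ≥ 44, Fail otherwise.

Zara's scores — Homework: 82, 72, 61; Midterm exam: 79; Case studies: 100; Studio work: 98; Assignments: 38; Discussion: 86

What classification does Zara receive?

Homework: drop 61 → average of remaining 2 = 154/2 = 77
Weighted total:
  Homework 77 × 0.18 = 13.86
  Midterm exam 79 × 0.13 = 10.27
  Case studies 100 × 0.17 = 17
  Studio work 98 × 0.09 = 8.82
  Assignments 38 × 0.31 = 11.78
  Discussion 86 × 0.12 = 10.32
Sum = 72.05
72.05 is ≥ 58.5 and < 72.5 → Credit

Credit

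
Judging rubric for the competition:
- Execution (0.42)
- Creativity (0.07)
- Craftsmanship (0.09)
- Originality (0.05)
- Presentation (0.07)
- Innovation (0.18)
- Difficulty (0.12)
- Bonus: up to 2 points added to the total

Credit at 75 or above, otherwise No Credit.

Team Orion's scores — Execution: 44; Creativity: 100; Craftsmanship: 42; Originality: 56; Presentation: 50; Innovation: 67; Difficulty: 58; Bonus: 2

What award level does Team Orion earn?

No Credit

Weighted total:
  Execution 44 × 0.42 = 18.48
  Creativity 100 × 0.07 = 7
  Craftsmanship 42 × 0.09 = 3.78
  Originality 56 × 0.05 = 2.8
  Presentation 50 × 0.07 = 3.5
  Innovation 67 × 0.18 = 12.06
  Difficulty 58 × 0.12 = 6.96
Sum = 54.58
Bonus: 54.58 + 2 = 56.58
56.58 < 75 → No Credit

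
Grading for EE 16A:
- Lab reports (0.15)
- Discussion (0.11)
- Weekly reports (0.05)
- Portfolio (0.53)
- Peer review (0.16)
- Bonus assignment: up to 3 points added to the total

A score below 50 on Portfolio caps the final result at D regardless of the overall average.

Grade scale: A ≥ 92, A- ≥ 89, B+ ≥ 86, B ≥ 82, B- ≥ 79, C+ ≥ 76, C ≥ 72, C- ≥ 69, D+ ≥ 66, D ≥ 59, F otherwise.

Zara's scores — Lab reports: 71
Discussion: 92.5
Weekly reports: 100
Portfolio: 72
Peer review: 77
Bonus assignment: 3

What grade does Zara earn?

Portfolio score 72 ≥ 50: minimum met.
Weighted total:
  Lab reports 71 × 0.15 = 10.65
  Discussion 92.5 × 0.11 = 10.175
  Weekly reports 100 × 0.05 = 5
  Portfolio 72 × 0.53 = 38.16
  Peer review 77 × 0.16 = 12.32
Sum = 76.305
Bonus assignment: 76.305 + 3 = 79.305
79.305 is ≥ 79 and < 82 → B-

B-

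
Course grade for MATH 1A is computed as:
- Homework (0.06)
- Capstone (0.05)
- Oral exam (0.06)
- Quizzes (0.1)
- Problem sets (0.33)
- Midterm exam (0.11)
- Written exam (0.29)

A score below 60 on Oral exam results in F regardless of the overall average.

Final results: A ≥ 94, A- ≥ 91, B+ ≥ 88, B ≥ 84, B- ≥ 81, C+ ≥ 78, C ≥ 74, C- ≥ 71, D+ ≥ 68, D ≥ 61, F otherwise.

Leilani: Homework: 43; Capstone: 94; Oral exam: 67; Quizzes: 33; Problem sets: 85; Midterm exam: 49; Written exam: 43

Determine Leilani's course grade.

Oral exam score 67 ≥ 60: minimum met.
Weighted total:
  Homework 43 × 0.06 = 2.58
  Capstone 94 × 0.05 = 4.7
  Oral exam 67 × 0.06 = 4.02
  Quizzes 33 × 0.1 = 3.3
  Problem sets 85 × 0.33 = 28.05
  Midterm exam 49 × 0.11 = 5.39
  Written exam 43 × 0.29 = 12.47
Sum = 60.51
60.51 < 61 → F

F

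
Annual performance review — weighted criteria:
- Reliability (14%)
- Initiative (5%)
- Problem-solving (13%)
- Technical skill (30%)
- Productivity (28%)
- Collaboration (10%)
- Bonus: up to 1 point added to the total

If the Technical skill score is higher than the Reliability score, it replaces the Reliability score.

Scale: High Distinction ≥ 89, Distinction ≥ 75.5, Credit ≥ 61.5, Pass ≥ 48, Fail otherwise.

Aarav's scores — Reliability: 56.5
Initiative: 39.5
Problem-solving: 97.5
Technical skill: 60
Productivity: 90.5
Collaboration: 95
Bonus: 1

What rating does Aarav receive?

Distinction

Technical skill (60) > Reliability (56.5), so Reliability counts as 60.
Weighted total:
  Reliability 60 × 0.14 = 8.4
  Initiative 39.5 × 0.05 = 1.975
  Problem-solving 97.5 × 0.13 = 12.675
  Technical skill 60 × 0.3 = 18
  Productivity 90.5 × 0.28 = 25.34
  Collaboration 95 × 0.1 = 9.5
Sum = 75.89
Bonus: 75.89 + 1 = 76.89
76.89 is ≥ 75.5 and < 89 → Distinction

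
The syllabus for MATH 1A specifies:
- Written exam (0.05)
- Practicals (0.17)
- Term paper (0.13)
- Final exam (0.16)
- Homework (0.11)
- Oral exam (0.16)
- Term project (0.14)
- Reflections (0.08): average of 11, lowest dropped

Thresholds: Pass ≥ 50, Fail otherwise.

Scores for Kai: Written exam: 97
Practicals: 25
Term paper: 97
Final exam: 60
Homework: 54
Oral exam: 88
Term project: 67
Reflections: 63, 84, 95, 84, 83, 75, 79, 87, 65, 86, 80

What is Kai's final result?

Reflections: drop 63 → average of remaining 10 = 818/10 = 81.8
Weighted total:
  Written exam 97 × 0.05 = 4.85
  Practicals 25 × 0.17 = 4.25
  Term paper 97 × 0.13 = 12.61
  Final exam 60 × 0.16 = 9.6
  Homework 54 × 0.11 = 5.94
  Oral exam 88 × 0.16 = 14.08
  Term project 67 × 0.14 = 9.38
  Reflections 81.8 × 0.08 = 6.544
Sum = 67.254
67.254 ≥ 50 → Pass

Pass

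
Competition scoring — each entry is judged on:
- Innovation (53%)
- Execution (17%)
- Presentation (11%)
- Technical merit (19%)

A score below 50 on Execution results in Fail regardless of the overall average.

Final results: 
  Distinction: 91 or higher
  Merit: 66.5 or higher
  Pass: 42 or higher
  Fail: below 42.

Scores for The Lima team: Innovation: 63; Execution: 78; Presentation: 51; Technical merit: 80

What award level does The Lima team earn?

Merit

Execution score 78 ≥ 50: minimum met.
Weighted total:
  Innovation 63 × 0.53 = 33.39
  Execution 78 × 0.17 = 13.26
  Presentation 51 × 0.11 = 5.61
  Technical merit 80 × 0.19 = 15.2
Sum = 67.46
67.46 is ≥ 66.5 and < 91 → Merit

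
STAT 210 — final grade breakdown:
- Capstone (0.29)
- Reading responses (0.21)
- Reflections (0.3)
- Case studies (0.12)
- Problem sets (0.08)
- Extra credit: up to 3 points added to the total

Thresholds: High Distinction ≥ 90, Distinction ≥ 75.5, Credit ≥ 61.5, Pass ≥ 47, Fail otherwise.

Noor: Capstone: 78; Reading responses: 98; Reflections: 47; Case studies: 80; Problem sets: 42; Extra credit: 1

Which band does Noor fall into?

Weighted total:
  Capstone 78 × 0.29 = 22.62
  Reading responses 98 × 0.21 = 20.58
  Reflections 47 × 0.3 = 14.1
  Case studies 80 × 0.12 = 9.6
  Problem sets 42 × 0.08 = 3.36
Sum = 70.26
Extra credit: 70.26 + 1 = 71.26
71.26 is ≥ 61.5 and < 75.5 → Credit

Credit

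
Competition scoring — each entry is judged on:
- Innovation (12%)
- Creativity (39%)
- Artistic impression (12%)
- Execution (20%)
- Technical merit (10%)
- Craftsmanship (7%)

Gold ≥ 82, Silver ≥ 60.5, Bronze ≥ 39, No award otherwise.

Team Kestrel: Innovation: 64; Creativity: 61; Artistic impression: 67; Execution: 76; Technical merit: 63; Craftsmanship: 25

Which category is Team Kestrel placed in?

Silver

Weighted total:
  Innovation 64 × 0.12 = 7.68
  Creativity 61 × 0.39 = 23.79
  Artistic impression 67 × 0.12 = 8.04
  Execution 76 × 0.2 = 15.2
  Technical merit 63 × 0.1 = 6.3
  Craftsmanship 25 × 0.07 = 1.75
Sum = 62.76
62.76 is ≥ 60.5 and < 82 → Silver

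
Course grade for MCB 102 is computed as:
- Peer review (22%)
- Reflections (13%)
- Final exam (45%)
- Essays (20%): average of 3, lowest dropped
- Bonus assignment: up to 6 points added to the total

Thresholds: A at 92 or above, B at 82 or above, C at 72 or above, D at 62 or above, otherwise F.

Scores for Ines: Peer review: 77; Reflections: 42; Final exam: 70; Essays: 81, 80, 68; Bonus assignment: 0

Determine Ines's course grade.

Essays: drop 68 → average of remaining 2 = 161/2 = 80.5
Weighted total:
  Peer review 77 × 0.22 = 16.94
  Reflections 42 × 0.13 = 5.46
  Final exam 70 × 0.45 = 31.5
  Essays 80.5 × 0.2 = 16.1
Sum = 70
Bonus assignment: 70 + 0 = 70
70 is ≥ 62 and < 72 → D

D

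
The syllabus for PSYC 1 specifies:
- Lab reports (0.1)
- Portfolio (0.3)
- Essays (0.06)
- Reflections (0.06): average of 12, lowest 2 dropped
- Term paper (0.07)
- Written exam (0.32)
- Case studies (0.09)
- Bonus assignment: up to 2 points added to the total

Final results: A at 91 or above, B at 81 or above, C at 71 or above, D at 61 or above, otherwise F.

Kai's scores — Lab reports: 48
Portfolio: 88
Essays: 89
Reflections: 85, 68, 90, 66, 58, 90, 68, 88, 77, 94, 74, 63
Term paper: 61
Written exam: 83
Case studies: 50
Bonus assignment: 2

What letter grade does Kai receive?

C

Reflections: drop 58, 63 → average of remaining 10 = 800/10 = 80
Weighted total:
  Lab reports 48 × 0.1 = 4.8
  Portfolio 88 × 0.3 = 26.4
  Essays 89 × 0.06 = 5.34
  Reflections 80 × 0.06 = 4.8
  Term paper 61 × 0.07 = 4.27
  Written exam 83 × 0.32 = 26.56
  Case studies 50 × 0.09 = 4.5
Sum = 76.67
Bonus assignment: 76.67 + 2 = 78.67
78.67 is ≥ 71 and < 81 → C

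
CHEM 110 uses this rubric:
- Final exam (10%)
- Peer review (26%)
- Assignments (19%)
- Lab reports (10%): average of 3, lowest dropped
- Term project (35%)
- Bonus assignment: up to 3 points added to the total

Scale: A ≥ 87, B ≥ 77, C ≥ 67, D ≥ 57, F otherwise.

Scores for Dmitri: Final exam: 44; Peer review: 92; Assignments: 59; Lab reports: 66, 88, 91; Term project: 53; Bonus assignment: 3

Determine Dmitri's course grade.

C

Lab reports: drop 66 → average of remaining 2 = 179/2 = 89.5
Weighted total:
  Final exam 44 × 0.1 = 4.4
  Peer review 92 × 0.26 = 23.92
  Assignments 59 × 0.19 = 11.21
  Lab reports 89.5 × 0.1 = 8.95
  Term project 53 × 0.35 = 18.55
Sum = 67.03
Bonus assignment: 67.03 + 3 = 70.03
70.03 is ≥ 67 and < 77 → C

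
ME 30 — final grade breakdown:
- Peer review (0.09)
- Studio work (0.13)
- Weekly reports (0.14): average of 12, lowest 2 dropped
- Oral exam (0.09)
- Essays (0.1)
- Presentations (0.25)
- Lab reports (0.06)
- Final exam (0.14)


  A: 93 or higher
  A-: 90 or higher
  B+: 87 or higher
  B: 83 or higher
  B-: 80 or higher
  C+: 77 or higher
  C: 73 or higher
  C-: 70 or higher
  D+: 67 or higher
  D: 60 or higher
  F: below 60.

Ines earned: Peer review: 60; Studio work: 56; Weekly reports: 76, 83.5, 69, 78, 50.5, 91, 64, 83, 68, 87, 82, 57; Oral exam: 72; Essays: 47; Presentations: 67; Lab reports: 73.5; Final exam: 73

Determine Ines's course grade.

Weekly reports: drop 50.5, 57 → average of remaining 10 = 781.5/10 = 78.15
Weighted total:
  Peer review 60 × 0.09 = 5.4
  Studio work 56 × 0.13 = 7.28
  Weekly reports 78.15 × 0.14 = 10.941
  Oral exam 72 × 0.09 = 6.48
  Essays 47 × 0.1 = 4.7
  Presentations 67 × 0.25 = 16.75
  Lab reports 73.5 × 0.06 = 4.41
  Final exam 73 × 0.14 = 10.22
Sum = 66.181
66.181 is ≥ 60 and < 67 → D

D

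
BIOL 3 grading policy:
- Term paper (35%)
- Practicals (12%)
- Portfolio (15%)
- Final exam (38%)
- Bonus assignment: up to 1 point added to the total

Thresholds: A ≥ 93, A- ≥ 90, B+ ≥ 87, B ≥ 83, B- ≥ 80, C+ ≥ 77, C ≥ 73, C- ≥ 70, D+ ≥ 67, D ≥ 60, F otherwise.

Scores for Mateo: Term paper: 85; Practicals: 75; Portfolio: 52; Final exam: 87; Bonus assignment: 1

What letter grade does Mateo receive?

B-

Weighted total:
  Term paper 85 × 0.35 = 29.75
  Practicals 75 × 0.12 = 9
  Portfolio 52 × 0.15 = 7.8
  Final exam 87 × 0.38 = 33.06
Sum = 79.61
Bonus assignment: 79.61 + 1 = 80.61
80.61 is ≥ 80 and < 83 → B-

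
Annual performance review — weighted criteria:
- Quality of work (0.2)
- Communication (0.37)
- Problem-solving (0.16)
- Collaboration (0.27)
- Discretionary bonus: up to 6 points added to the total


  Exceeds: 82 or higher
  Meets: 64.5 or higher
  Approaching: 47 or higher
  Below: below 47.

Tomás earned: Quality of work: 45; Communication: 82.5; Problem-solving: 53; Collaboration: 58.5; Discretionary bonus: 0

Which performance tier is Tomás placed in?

Weighted total:
  Quality of work 45 × 0.2 = 9
  Communication 82.5 × 0.37 = 30.525
  Problem-solving 53 × 0.16 = 8.48
  Collaboration 58.5 × 0.27 = 15.795
Sum = 63.8
Discretionary bonus: 63.8 + 0 = 63.8
63.8 is ≥ 47 and < 64.5 → Approaching

Approaching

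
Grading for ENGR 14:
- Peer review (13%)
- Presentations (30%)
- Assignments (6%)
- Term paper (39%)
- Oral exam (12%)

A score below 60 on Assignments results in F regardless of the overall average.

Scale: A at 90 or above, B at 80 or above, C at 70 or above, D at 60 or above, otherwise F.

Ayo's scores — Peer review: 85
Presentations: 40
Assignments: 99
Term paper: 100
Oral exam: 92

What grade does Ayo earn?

C

Assignments score 99 ≥ 60: minimum met.
Weighted total:
  Peer review 85 × 0.13 = 11.05
  Presentations 40 × 0.3 = 12
  Assignments 99 × 0.06 = 5.94
  Term paper 100 × 0.39 = 39
  Oral exam 92 × 0.12 = 11.04
Sum = 79.03
79.03 is ≥ 70 and < 80 → C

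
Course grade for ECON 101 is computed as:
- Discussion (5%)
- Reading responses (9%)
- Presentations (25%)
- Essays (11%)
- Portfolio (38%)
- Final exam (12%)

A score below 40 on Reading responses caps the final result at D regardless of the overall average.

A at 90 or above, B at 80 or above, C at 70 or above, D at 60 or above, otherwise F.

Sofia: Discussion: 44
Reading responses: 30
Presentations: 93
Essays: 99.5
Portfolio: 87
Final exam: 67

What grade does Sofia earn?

Reading responses score 30 < 40: minimum not met.
Weighted total:
  Discussion 44 × 0.05 = 2.2
  Reading responses 30 × 0.09 = 2.7
  Presentations 93 × 0.25 = 23.25
  Essays 99.5 × 0.11 = 10.945
  Portfolio 87 × 0.38 = 33.06
  Final exam 67 × 0.12 = 8.04
Sum = 80.195
80.195 would be B; cap at D applies → D.

D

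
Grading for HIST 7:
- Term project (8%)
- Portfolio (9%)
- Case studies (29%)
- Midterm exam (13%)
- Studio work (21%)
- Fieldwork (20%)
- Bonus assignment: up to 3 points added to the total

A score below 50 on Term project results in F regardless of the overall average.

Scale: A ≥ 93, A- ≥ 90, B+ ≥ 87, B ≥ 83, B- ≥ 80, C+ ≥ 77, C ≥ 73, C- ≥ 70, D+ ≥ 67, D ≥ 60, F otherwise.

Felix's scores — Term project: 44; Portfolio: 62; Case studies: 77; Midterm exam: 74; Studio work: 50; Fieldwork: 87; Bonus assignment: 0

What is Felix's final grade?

Term project score 44 < 50: minimum not met.
Weighted total:
  Term project 44 × 0.08 = 3.52
  Portfolio 62 × 0.09 = 5.58
  Case studies 77 × 0.29 = 22.33
  Midterm exam 74 × 0.13 = 9.62
  Studio work 50 × 0.21 = 10.5
  Fieldwork 87 × 0.2 = 17.4
Sum = 68.95
Bonus assignment: 68.95 + 0 = 68.95
Because the Term project minimum was not met, the result is F.

F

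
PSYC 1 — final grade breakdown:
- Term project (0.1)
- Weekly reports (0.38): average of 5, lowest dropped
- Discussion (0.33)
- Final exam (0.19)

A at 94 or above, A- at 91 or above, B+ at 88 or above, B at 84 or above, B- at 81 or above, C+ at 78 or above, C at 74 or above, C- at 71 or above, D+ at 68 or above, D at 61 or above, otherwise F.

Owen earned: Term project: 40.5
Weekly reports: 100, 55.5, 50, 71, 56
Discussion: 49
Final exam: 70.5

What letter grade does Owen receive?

F

Weekly reports: drop 50 → average of remaining 4 = 282.5/4 = 70.625
Weighted total:
  Term project 40.5 × 0.1 = 4.05
  Weekly reports 70.625 × 0.38 = 26.8375
  Discussion 49 × 0.33 = 16.17
  Final exam 70.5 × 0.19 = 13.395
Sum = 60.4525
60.4525 < 61 → F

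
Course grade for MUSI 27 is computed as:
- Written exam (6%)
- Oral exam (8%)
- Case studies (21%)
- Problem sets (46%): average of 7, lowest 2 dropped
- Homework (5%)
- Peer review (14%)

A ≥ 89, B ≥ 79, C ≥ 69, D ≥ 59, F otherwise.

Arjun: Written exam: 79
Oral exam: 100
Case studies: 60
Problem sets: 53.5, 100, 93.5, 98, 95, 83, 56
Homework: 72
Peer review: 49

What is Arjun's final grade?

Problem sets: drop 53.5, 56 → average of remaining 5 = 469.5/5 = 93.9
Weighted total:
  Written exam 79 × 0.06 = 4.74
  Oral exam 100 × 0.08 = 8
  Case studies 60 × 0.21 = 12.6
  Problem sets 93.9 × 0.46 = 43.194
  Homework 72 × 0.05 = 3.6
  Peer review 49 × 0.14 = 6.86
Sum = 78.994
78.994 is ≥ 69 and < 79 → C

C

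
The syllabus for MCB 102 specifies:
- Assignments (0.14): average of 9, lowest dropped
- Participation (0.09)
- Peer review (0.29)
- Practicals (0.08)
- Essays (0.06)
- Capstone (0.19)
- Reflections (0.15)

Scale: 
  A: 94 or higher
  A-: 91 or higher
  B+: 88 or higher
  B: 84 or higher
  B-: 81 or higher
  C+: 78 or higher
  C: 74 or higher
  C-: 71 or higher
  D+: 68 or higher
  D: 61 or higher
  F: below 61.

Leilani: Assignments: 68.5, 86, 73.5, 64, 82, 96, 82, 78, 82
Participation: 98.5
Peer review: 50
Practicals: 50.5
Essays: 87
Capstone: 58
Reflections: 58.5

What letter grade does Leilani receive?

Assignments: drop 64 → average of remaining 8 = 648/8 = 81
Weighted total:
  Assignments 81 × 0.14 = 11.34
  Participation 98.5 × 0.09 = 8.865
  Peer review 50 × 0.29 = 14.5
  Practicals 50.5 × 0.08 = 4.04
  Essays 87 × 0.06 = 5.22
  Capstone 58 × 0.19 = 11.02
  Reflections 58.5 × 0.15 = 8.775
Sum = 63.76
63.76 is ≥ 61 and < 68 → D

D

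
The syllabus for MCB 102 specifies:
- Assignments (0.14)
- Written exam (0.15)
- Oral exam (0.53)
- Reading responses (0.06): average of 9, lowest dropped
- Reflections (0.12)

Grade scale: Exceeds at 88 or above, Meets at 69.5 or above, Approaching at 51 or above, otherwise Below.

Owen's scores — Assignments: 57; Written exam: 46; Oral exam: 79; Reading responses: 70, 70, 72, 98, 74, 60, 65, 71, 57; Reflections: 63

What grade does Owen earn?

Approaching

Reading responses: drop 57 → average of remaining 8 = 580/8 = 72.5
Weighted total:
  Assignments 57 × 0.14 = 7.98
  Written exam 46 × 0.15 = 6.9
  Oral exam 79 × 0.53 = 41.87
  Reading responses 72.5 × 0.06 = 4.35
  Reflections 63 × 0.12 = 7.56
Sum = 68.66
68.66 is ≥ 51 and < 69.5 → Approaching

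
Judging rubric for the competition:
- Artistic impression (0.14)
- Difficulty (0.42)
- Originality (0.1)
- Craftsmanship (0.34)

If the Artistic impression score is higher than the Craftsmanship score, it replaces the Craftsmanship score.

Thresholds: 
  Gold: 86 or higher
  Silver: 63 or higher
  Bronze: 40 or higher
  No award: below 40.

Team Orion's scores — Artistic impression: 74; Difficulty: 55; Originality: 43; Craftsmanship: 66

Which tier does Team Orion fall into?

Artistic impression (74) > Craftsmanship (66), so Craftsmanship counts as 74.
Weighted total:
  Artistic impression 74 × 0.14 = 10.36
  Difficulty 55 × 0.42 = 23.1
  Originality 43 × 0.1 = 4.3
  Craftsmanship 74 × 0.34 = 25.16
Sum = 62.92
62.92 is ≥ 40 and < 63 → Bronze

Bronze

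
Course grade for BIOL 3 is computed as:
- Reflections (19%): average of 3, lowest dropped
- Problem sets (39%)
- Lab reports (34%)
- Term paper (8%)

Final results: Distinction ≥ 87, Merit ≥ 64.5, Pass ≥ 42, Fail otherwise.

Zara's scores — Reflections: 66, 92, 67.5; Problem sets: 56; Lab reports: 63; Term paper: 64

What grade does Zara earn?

Pass

Reflections: drop 66 → average of remaining 2 = 159.5/2 = 79.75
Weighted total:
  Reflections 79.75 × 0.19 = 15.1525
  Problem sets 56 × 0.39 = 21.84
  Lab reports 63 × 0.34 = 21.42
  Term paper 64 × 0.08 = 5.12
Sum = 63.5325
63.5325 is ≥ 42 and < 64.5 → Pass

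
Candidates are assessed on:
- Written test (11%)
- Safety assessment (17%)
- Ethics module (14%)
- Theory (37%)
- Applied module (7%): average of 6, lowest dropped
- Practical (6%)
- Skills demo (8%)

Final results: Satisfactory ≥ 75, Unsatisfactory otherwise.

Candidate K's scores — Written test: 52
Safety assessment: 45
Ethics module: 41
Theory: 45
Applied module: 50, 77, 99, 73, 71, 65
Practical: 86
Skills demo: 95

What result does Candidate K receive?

Unsatisfactory

Applied module: drop 50 → average of remaining 5 = 385/5 = 77
Weighted total:
  Written test 52 × 0.11 = 5.72
  Safety assessment 45 × 0.17 = 7.65
  Ethics module 41 × 0.14 = 5.74
  Theory 45 × 0.37 = 16.65
  Applied module 77 × 0.07 = 5.39
  Practical 86 × 0.06 = 5.16
  Skills demo 95 × 0.08 = 7.6
Sum = 53.91
53.91 < 75 → Unsatisfactory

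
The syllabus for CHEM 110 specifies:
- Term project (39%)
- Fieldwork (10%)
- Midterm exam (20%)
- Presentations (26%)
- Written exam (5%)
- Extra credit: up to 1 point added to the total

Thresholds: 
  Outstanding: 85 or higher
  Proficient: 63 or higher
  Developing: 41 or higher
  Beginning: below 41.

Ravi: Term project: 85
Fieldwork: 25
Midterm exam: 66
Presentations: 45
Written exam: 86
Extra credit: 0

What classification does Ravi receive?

Weighted total:
  Term project 85 × 0.39 = 33.15
  Fieldwork 25 × 0.1 = 2.5
  Midterm exam 66 × 0.2 = 13.2
  Presentations 45 × 0.26 = 11.7
  Written exam 86 × 0.05 = 4.3
Sum = 64.85
Extra credit: 64.85 + 0 = 64.85
64.85 is ≥ 63 and < 85 → Proficient

Proficient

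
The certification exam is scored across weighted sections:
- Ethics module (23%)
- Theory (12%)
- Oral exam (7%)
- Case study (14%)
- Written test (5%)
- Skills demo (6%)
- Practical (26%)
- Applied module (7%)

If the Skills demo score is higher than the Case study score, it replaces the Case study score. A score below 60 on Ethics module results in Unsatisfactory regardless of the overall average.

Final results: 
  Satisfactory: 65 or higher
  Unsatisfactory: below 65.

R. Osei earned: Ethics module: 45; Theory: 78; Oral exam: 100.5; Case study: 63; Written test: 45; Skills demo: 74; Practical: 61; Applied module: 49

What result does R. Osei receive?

Skills demo (74) > Case study (63), so Case study counts as 74.
Ethics module score 45 < 60: minimum not met.
Weighted total:
  Ethics module 45 × 0.23 = 10.35
  Theory 78 × 0.12 = 9.36
  Oral exam 100.5 × 0.07 = 7.035
  Case study 74 × 0.14 = 10.36
  Written test 45 × 0.05 = 2.25
  Skills demo 74 × 0.06 = 4.44
  Practical 61 × 0.26 = 15.86
  Applied module 49 × 0.07 = 3.43
Sum = 63.085
Because the Ethics module minimum was not met, the result is Unsatisfactory.

Unsatisfactory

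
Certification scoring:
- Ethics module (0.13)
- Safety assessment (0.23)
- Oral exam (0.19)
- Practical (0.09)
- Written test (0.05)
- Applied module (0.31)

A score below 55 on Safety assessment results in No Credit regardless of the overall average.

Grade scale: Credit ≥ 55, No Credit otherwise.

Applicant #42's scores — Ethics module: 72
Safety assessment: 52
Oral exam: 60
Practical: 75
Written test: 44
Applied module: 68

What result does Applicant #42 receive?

No Credit

Safety assessment score 52 < 55: minimum not met.
Weighted total:
  Ethics module 72 × 0.13 = 9.36
  Safety assessment 52 × 0.23 = 11.96
  Oral exam 60 × 0.19 = 11.4
  Practical 75 × 0.09 = 6.75
  Written test 44 × 0.05 = 2.2
  Applied module 68 × 0.31 = 21.08
Sum = 62.75
Because the Safety assessment minimum was not met, the result is No Credit.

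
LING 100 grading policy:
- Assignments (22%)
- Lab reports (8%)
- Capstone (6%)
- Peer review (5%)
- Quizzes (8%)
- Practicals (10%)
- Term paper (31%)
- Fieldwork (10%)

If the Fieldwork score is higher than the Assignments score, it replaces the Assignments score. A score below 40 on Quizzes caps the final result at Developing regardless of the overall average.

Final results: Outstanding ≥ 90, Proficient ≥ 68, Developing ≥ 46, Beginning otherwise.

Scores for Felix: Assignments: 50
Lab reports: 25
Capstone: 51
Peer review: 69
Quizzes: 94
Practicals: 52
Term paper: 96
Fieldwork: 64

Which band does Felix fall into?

Proficient

Fieldwork (64) > Assignments (50), so Assignments counts as 64.
Quizzes score 94 ≥ 40: minimum met.
Weighted total:
  Assignments 64 × 0.22 = 14.08
  Lab reports 25 × 0.08 = 2
  Capstone 51 × 0.06 = 3.06
  Peer review 69 × 0.05 = 3.45
  Quizzes 94 × 0.08 = 7.52
  Practicals 52 × 0.1 = 5.2
  Term paper 96 × 0.31 = 29.76
  Fieldwork 64 × 0.1 = 6.4
Sum = 71.47
71.47 is ≥ 68 and < 90 → Proficient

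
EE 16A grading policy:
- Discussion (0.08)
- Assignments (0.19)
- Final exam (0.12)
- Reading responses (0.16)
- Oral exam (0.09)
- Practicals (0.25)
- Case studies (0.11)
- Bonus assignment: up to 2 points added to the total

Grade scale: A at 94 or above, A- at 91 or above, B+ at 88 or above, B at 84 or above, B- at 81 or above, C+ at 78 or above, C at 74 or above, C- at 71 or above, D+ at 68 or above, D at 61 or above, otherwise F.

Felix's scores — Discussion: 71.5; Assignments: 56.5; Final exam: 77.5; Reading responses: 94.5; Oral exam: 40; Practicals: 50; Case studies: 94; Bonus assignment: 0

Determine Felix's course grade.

Weighted total:
  Discussion 71.5 × 0.08 = 5.72
  Assignments 56.5 × 0.19 = 10.735
  Final exam 77.5 × 0.12 = 9.3
  Reading responses 94.5 × 0.16 = 15.12
  Oral exam 40 × 0.09 = 3.6
  Practicals 50 × 0.25 = 12.5
  Case studies 94 × 0.11 = 10.34
Sum = 67.315
Bonus assignment: 67.315 + 0 = 67.315
67.315 is ≥ 61 and < 68 → D

D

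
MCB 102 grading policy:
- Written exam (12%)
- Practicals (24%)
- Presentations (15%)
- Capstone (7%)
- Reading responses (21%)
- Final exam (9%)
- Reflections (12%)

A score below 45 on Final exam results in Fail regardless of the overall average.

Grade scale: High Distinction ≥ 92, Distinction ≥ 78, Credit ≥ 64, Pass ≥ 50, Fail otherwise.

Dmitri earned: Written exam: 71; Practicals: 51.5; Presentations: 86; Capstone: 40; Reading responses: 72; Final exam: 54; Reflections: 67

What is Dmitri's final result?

Credit

Final exam score 54 ≥ 45: minimum met.
Weighted total:
  Written exam 71 × 0.12 = 8.52
  Practicals 51.5 × 0.24 = 12.36
  Presentations 86 × 0.15 = 12.9
  Capstone 40 × 0.07 = 2.8
  Reading responses 72 × 0.21 = 15.12
  Final exam 54 × 0.09 = 4.86
  Reflections 67 × 0.12 = 8.04
Sum = 64.6
64.6 is ≥ 64 and < 78 → Credit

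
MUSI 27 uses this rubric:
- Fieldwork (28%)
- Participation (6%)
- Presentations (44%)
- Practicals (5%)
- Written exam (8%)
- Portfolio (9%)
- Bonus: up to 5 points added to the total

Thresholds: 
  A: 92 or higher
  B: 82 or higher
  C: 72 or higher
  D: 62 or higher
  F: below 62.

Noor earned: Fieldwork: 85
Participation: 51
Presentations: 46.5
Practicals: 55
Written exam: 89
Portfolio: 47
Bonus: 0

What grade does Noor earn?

F

Weighted total:
  Fieldwork 85 × 0.28 = 23.8
  Participation 51 × 0.06 = 3.06
  Presentations 46.5 × 0.44 = 20.46
  Practicals 55 × 0.05 = 2.75
  Written exam 89 × 0.08 = 7.12
  Portfolio 47 × 0.09 = 4.23
Sum = 61.42
Bonus: 61.42 + 0 = 61.42
61.42 < 62 → F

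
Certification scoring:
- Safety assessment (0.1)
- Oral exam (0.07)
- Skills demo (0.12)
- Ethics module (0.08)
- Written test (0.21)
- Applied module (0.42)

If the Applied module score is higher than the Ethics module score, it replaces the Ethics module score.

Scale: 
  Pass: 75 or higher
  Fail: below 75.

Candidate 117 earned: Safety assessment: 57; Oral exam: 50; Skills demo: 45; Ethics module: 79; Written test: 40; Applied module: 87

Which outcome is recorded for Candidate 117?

Fail

Applied module (87) > Ethics module (79), so Ethics module counts as 87.
Weighted total:
  Safety assessment 57 × 0.1 = 5.7
  Oral exam 50 × 0.07 = 3.5
  Skills demo 45 × 0.12 = 5.4
  Ethics module 87 × 0.08 = 6.96
  Written test 40 × 0.21 = 8.4
  Applied module 87 × 0.42 = 36.54
Sum = 66.5
66.5 < 75 → Fail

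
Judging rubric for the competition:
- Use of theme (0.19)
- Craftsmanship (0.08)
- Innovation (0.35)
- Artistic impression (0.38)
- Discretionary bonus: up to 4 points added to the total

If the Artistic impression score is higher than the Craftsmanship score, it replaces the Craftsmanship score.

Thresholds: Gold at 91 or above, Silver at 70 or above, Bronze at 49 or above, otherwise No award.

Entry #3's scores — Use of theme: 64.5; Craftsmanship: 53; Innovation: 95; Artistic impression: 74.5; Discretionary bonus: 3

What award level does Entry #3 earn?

Artistic impression (74.5) > Craftsmanship (53), so Craftsmanship counts as 74.5.
Weighted total:
  Use of theme 64.5 × 0.19 = 12.255
  Craftsmanship 74.5 × 0.08 = 5.96
  Innovation 95 × 0.35 = 33.25
  Artistic impression 74.5 × 0.38 = 28.31
Sum = 79.775
Discretionary bonus: 79.775 + 3 = 82.775
82.775 is ≥ 70 and < 91 → Silver

Silver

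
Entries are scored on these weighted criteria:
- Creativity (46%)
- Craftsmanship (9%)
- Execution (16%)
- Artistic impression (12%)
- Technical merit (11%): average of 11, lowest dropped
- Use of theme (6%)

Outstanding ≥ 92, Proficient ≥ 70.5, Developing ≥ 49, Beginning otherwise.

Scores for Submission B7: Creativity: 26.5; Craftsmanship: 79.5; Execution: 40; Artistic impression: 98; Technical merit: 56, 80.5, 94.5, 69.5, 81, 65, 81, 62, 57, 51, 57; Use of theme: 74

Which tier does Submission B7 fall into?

Developing

Technical merit: drop 51 → average of remaining 10 = 703.5/10 = 70.35
Weighted total:
  Creativity 26.5 × 0.46 = 12.19
  Craftsmanship 79.5 × 0.09 = 7.155
  Execution 40 × 0.16 = 6.4
  Artistic impression 98 × 0.12 = 11.76
  Technical merit 70.35 × 0.11 = 7.7385
  Use of theme 74 × 0.06 = 4.44
Sum = 49.6835
49.6835 is ≥ 49 and < 70.5 → Developing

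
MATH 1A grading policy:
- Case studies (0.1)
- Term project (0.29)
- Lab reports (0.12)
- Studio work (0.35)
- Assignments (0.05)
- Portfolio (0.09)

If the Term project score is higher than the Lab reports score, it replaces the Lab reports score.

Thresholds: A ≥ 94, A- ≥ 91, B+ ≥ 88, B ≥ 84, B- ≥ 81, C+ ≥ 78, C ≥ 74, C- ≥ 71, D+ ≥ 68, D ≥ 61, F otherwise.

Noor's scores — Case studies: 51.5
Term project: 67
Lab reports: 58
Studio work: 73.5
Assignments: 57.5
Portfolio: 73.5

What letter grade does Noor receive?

Term project (67) > Lab reports (58), so Lab reports counts as 67.
Weighted total:
  Case studies 51.5 × 0.1 = 5.15
  Term project 67 × 0.29 = 19.43
  Lab reports 67 × 0.12 = 8.04
  Studio work 73.5 × 0.35 = 25.725
  Assignments 57.5 × 0.05 = 2.875
  Portfolio 73.5 × 0.09 = 6.615
Sum = 67.835
67.835 is ≥ 61 and < 68 → D

D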